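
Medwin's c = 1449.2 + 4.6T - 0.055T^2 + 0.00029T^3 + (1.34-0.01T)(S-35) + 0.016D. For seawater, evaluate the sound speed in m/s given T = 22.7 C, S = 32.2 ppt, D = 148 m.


c = 1449.2 + 4.6*22.7 - 0.055*22.7^2 + 0.00029*22.7^3 + (1.34 - 0.01*22.7)*(32.2 - 35) + 0.016*148 = 1527.92

1527.92 m/s


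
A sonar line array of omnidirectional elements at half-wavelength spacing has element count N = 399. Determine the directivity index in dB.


26.01 dB


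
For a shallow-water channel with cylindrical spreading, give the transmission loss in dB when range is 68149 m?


48.33 dB


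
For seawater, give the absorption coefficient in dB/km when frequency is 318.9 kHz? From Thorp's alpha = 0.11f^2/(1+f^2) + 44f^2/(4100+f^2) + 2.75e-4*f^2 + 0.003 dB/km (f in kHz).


f^2 = 101697.21
alpha = 0.11*101697.21/(1+101697.21) + 44*101697.21/(4100+101697.21) + 2.75e-4*101697.21 + 0.003 = 70.375

70.375 dB/km


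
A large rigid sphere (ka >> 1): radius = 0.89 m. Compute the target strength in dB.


-7.03 dB


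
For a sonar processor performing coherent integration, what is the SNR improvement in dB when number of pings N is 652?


Gain = 10*log10(652) = 28.14

28.14 dB


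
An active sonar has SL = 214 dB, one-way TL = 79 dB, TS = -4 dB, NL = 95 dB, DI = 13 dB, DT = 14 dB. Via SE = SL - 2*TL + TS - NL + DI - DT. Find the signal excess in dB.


SE = SL - 2*TL + TS - NL + DI - DT = 214 - 2*79 + (-4) - 95 + 13 - 14 = -44

-44 dB


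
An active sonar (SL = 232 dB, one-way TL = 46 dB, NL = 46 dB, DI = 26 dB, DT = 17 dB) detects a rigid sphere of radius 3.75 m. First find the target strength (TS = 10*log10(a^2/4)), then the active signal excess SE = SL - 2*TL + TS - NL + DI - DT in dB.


Step 1: TS = 10*log10(3.75^2/4) = 5.46 dB
Step 2: SE = SL - 2*TL + TS - NL + DI - DT = 232 - 2*46 + (5.46) - 46 + 26 - 17 = 108.46

108.46 dB


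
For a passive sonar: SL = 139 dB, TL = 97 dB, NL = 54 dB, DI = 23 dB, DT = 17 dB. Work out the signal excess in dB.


-6 dB


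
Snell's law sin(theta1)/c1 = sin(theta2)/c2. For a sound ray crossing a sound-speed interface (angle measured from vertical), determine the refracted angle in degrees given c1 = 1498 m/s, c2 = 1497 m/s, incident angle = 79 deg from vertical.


78.8 deg


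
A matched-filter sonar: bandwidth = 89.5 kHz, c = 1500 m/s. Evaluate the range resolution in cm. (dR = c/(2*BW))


dR = c/(2*BW) = 1500 / (2 * 89.5e3) = 0.0084 m = 0.84 cm

0.84 cm


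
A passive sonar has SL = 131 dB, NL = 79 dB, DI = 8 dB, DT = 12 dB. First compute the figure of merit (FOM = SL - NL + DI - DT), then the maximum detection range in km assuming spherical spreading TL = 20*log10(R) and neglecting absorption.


Step 1: FOM = SL - NL + DI - DT = 131 - 79 + 8 - 12 = 48 dB
Step 2: at max range FOM = TL = 20*log10(R), so R = 10^(48/20) = 251.19 m = 0.25 km

0.25 km


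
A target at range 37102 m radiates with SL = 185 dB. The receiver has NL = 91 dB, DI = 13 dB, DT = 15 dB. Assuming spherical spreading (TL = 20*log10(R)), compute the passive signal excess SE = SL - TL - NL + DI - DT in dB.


Step 1: TL = 20*log10(37102) = 91.39 dB
Step 2: SE = 185 - 91.39 - 91 + 13 - 15 = 0.61

0.61 dB


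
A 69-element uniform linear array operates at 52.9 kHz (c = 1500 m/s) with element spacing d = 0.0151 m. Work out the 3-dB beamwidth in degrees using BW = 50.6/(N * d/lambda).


1.38 deg


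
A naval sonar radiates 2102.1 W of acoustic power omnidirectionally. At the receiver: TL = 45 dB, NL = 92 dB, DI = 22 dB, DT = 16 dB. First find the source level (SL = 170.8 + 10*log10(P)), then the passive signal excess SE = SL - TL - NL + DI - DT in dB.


Step 1: SL = 170.8 + 10*log10(2102.1) = 204.03 dB
Step 2: SE = SL - TL - NL + DI - DT = 204.03 - 45 - 92 + 22 - 16 = 73.03

73.03 dB


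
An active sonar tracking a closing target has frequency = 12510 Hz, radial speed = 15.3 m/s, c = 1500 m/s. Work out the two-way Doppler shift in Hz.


255.2 Hz


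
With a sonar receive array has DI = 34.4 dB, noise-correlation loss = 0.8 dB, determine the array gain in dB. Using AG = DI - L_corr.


AG = DI - L_corr = 34.4 - 0.8 = 33.6

33.6 dB


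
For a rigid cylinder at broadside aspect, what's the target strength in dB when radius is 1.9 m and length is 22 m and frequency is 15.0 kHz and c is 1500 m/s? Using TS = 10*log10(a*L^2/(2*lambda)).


lambda = 1500/15000 = 0.1 m
TS = 10*log10(1.9*22^2/(2*0.1)) = 36.63

36.63 dB


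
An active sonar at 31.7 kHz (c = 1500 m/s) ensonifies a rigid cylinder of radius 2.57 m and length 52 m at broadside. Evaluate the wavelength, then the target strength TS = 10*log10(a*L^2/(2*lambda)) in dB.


Step 1: lambda = c/f = 1500/31700 = 0.04732 m
Step 2: TS = 10*log10(a*L^2/(2*lambda)) = 10*log10(2.57*52^2/(2*0.04732)) = 48.66

48.66 dB


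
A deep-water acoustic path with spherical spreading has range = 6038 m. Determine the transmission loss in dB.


TL = 20*log10(6038) = 75.62

75.62 dB


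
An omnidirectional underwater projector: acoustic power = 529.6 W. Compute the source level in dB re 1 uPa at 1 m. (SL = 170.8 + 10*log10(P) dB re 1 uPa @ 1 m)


SL = 170.8 + 10*log10(529.6) = 170.8 + 27.24 = 198.04

198.04 dB


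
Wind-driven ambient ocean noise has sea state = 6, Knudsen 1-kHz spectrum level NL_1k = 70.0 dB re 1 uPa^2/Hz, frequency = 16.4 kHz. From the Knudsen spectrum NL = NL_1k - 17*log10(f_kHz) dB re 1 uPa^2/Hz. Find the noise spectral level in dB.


49.35 dB


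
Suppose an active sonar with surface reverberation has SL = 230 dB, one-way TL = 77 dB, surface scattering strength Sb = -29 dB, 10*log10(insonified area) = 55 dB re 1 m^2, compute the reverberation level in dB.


102 dB


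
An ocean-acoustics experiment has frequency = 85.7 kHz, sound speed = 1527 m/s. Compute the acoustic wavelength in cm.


1.78 cm


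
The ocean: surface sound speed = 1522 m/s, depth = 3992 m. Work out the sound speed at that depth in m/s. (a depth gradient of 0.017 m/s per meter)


c = 1522 + 0.017 * 3992 = 1589.864

1589.864 m/s


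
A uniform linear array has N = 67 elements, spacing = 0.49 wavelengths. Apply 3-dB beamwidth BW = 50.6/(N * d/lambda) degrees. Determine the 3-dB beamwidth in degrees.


BW = 50.6 / (67 * 0.49) = 50.6 / 32.83 = 1.54

1.54 deg


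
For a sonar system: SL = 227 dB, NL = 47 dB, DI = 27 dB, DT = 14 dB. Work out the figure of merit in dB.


193 dB


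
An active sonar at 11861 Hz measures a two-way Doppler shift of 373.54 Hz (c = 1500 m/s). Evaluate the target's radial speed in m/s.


23.62 m/s


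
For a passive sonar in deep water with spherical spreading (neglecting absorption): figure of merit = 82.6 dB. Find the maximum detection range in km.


13.49 km


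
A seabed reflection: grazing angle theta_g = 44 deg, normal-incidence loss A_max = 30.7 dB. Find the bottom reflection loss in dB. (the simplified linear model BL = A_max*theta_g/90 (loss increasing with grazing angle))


15.01 dB


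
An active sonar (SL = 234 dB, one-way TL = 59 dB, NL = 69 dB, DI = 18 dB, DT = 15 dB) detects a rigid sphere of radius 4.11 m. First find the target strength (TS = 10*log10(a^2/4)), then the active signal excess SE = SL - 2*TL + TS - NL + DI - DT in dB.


Step 1: TS = 10*log10(4.11^2/4) = 6.26 dB
Step 2: SE = SL - 2*TL + TS - NL + DI - DT = 234 - 2*59 + (6.26) - 69 + 18 - 15 = 56.26

56.26 dB


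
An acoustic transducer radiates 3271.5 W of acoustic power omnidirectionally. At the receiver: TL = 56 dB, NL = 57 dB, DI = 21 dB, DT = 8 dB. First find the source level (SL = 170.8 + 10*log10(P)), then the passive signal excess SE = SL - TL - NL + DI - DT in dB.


Step 1: SL = 170.8 + 10*log10(3271.5) = 205.95 dB
Step 2: SE = SL - TL - NL + DI - DT = 205.95 - 56 - 57 + 21 - 8 = 105.95

105.95 dB


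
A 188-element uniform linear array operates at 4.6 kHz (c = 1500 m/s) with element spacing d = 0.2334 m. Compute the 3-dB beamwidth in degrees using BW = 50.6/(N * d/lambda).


Step 1: lambda = 1500/4600 = 0.32609 m
Step 2: d/lambda = 0.2334/0.32609 = 0.7158
Step 3: BW = 50.6/(N * d/lambda) = 50.6/(188 * 0.7158) = 0.38

0.38 deg


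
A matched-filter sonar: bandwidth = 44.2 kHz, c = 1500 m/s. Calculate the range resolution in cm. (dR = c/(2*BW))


dR = c/(2*BW) = 1500 / (2 * 44.2e3) = 0.017 m = 1.7 cm

1.7 cm


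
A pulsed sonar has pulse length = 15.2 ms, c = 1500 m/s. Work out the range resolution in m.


dR = c*tau/2 = 1500 * 15.2e-3 / 2 = 11.4

11.4 m


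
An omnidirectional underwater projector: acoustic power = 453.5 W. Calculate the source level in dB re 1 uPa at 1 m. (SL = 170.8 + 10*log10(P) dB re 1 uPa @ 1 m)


SL = 170.8 + 10*log10(453.5) = 170.8 + 26.57 = 197.37

197.37 dB


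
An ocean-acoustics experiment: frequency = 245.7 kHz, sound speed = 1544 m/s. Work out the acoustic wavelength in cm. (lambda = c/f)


0.63 cm


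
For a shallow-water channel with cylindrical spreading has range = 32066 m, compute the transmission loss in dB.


TL = 10*log10(32066) = 45.06

45.06 dB


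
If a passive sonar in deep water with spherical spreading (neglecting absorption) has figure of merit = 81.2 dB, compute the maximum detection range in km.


At max range FOM = TL, so 20*log10(R) = 81.2
R = 10^(81.2/20) = 11481.54 m = 11.48 km

11.48 km


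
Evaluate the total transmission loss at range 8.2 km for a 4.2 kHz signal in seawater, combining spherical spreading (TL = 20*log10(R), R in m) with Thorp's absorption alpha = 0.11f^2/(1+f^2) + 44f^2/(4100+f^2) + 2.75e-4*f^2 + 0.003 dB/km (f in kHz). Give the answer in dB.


80.74 dB


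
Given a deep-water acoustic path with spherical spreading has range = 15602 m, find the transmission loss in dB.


83.86 dB


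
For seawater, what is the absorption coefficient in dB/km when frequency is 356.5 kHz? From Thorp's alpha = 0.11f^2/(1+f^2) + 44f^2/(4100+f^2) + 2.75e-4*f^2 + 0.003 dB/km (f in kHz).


f^2 = 127092.25
alpha = 0.11*127092.25/(1+127092.25) + 44*127092.25/(4100+127092.25) + 2.75e-4*127092.25 + 0.003 = 77.688

77.688 dB/km


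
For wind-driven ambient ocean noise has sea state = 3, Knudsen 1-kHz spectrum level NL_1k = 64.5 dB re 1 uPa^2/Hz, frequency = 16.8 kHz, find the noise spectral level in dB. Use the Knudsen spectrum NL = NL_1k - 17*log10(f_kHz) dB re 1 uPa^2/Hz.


NL = NL_1k - 17*log10(f_kHz) = 64.5 - 17*log10(16.8) = 64.5 - (20.83) = 43.67

43.67 dB


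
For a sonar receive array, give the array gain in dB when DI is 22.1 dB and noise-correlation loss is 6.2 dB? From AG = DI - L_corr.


AG = DI - L_corr = 22.1 - 6.2 = 15.9

15.9 dB


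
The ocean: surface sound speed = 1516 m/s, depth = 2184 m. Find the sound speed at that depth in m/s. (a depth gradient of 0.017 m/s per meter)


c = 1516 + 0.017 * 2184 = 1553.128

1553.128 m/s


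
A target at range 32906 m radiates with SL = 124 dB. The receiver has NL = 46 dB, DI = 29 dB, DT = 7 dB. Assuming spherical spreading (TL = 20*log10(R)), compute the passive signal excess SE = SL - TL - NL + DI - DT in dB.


Step 1: TL = 20*log10(32906) = 90.35 dB
Step 2: SE = 124 - 90.35 - 46 + 29 - 7 = 9.65

9.65 dB


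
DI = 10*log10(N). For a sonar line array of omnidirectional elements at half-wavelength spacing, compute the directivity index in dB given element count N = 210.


DI = 10*log10(210) = 23.22

23.22 dB


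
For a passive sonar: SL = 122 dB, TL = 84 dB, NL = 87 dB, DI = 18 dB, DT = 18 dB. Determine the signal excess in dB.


SE = SL - TL - NL + DI - DT = 122 - 84 - 87 + 18 - 18 = -49

-49 dB


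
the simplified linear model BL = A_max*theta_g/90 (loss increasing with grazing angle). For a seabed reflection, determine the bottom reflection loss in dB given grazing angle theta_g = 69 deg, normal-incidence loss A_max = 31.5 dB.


24.15 dB


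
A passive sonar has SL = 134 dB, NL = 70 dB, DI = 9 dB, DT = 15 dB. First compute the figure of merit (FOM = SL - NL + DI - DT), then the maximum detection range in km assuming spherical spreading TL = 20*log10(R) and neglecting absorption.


Step 1: FOM = SL - NL + DI - DT = 134 - 70 + 9 - 15 = 58 dB
Step 2: at max range FOM = TL = 20*log10(R), so R = 10^(58/20) = 794.33 m = 0.79 km

0.79 km


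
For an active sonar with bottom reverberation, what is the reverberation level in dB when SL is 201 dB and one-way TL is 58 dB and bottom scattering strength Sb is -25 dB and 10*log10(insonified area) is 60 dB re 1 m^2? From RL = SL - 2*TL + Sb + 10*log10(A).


RL = SL - 2*TL + Sb + 10*log10(A) = 201 - 2*58 + (-25) + 60 = 120

120 dB


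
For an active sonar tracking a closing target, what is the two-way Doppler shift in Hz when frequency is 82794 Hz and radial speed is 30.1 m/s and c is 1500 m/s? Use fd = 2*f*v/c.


fd = 2*f*v/c = 2 * 82794 * 30.1 / 1500 = 3322.8

3322.8 Hz


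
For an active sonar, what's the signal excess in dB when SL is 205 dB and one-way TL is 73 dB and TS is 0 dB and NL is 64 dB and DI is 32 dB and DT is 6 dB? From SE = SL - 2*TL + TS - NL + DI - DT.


21 dB


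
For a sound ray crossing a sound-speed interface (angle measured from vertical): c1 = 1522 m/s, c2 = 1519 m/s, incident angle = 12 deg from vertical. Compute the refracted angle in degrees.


sin(theta2) = (c2/c1)*sin(theta1) = (1519/1522)*sin(12 deg) = 0.2075
theta2 = arcsin(0.2075) = 11.98

11.98 deg


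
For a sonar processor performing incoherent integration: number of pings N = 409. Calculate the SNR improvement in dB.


Gain = 5*log10(409) = 13.06

13.06 dB


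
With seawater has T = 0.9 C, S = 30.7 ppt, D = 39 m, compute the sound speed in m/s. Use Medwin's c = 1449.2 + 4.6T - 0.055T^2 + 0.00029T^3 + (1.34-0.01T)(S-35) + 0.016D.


c = 1449.2 + 4.6*0.9 - 0.055*0.9^2 + 0.00029*0.9^3 + (1.34 - 0.01*0.9)*(30.7 - 35) + 0.016*39 = 1448.2

1448.2 m/s


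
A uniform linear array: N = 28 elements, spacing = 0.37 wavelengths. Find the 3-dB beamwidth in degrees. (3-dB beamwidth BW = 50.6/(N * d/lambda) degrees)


BW = 50.6 / (28 * 0.37) = 50.6 / 10.36 = 4.88

4.88 deg


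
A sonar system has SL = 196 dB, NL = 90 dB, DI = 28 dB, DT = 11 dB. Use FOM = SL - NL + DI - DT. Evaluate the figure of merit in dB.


123 dB


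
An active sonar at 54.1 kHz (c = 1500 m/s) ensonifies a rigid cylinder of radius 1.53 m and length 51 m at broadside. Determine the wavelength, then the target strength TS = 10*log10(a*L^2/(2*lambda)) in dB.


Step 1: lambda = c/f = 1500/54100 = 0.02773 m
Step 2: TS = 10*log10(a*L^2/(2*lambda)) = 10*log10(1.53*51^2/(2*0.02773)) = 48.56

48.56 dB


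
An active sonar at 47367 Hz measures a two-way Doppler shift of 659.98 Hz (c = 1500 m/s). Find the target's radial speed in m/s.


From fd = 2*f*v/c, v = c*fd/(2*f) = 1500 * 659.98 / (2*47367) = 10.45

10.45 m/s


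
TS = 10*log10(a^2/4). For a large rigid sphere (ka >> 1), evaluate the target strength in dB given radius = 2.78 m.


TS = 10*log10(2.78^2 / 4) = 10*log10(1.9321) = 2.86

2.86 dB


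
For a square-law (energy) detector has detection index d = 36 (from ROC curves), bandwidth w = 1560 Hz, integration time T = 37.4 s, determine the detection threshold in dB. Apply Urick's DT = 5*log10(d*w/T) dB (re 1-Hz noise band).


DT = 5*log10(d*w/T) = 5*log10(36 * 1560 / 37.4) = 5*log10(1501.6) = 15.88

15.88 dB


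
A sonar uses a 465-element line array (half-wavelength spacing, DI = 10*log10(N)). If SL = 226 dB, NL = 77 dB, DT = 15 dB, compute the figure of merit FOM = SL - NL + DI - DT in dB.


Step 1: DI = 10*log10(465) = 26.67 dB
Step 2: FOM = SL - NL + DI - DT = 226 - 77 + 26.67 - 15 = 160.67

160.67 dB


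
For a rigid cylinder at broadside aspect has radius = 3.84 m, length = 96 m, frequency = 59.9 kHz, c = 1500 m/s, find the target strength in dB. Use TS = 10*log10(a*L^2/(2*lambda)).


lambda = 1500/59900 = 0.02504 m
TS = 10*log10(3.84*96^2/(2*0.02504)) = 58.49

58.49 dB


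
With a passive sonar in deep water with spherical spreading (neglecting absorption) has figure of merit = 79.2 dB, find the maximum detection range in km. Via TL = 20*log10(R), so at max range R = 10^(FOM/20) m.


At max range FOM = TL, so 20*log10(R) = 79.2
R = 10^(79.2/20) = 9120.11 m = 9.12 km

9.12 km


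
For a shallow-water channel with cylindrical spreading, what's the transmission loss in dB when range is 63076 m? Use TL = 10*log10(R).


TL = 10*log10(63076) = 48.0

48.0 dB


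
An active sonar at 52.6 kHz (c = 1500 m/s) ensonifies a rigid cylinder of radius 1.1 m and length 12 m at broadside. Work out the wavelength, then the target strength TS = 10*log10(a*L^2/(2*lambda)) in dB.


Step 1: lambda = c/f = 1500/52600 = 0.02852 m
Step 2: TS = 10*log10(a*L^2/(2*lambda)) = 10*log10(1.1*12^2/(2*0.02852)) = 34.44

34.44 dB


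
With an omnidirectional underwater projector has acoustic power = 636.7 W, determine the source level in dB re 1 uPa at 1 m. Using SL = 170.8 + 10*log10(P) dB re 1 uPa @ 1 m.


198.84 dB


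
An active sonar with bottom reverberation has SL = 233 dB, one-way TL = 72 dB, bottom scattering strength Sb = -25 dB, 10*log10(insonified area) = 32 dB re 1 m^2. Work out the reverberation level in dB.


RL = SL - 2*TL + Sb + 10*log10(A) = 233 - 2*72 + (-25) + 32 = 96

96 dB


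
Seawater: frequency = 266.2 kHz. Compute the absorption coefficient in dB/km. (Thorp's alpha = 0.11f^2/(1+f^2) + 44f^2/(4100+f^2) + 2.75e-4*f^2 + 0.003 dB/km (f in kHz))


f^2 = 70862.44
alpha = 0.11*70862.44/(1+70862.44) + 44*70862.44/(4100+70862.44) + 2.75e-4*70862.44 + 0.003 = 61.194

61.194 dB/km


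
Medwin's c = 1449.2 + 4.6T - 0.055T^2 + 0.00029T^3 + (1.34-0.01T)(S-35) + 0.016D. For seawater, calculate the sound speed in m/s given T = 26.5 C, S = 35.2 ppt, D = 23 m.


c = 1449.2 + 4.6*26.5 - 0.055*26.5^2 + 0.00029*26.5^3 + (1.34 - 0.01*26.5)*(35.2 - 35) + 0.016*23 = 1538.46

1538.46 m/s


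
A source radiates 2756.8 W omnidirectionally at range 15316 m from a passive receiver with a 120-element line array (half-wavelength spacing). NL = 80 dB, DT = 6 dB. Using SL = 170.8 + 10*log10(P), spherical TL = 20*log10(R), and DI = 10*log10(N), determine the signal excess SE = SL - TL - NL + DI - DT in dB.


Step 1: SL = 170.8 + 10*log10(2756.8) = 205.2 dB
Step 2: TL = 20*log10(15316) = 83.7 dB
Step 3: DI = 10*log10(120) = 20.79 dB
Step 4: SE = SL - TL - NL + DI - DT = 205.2 - 83.7 - 80 + 20.79 - 6 = 56.29

56.29 dB


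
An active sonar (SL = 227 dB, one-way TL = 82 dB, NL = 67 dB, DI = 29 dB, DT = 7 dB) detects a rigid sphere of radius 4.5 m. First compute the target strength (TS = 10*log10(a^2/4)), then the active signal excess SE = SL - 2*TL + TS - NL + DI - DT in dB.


Step 1: TS = 10*log10(4.5^2/4) = 7.04 dB
Step 2: SE = SL - 2*TL + TS - NL + DI - DT = 227 - 2*82 + (7.04) - 67 + 29 - 7 = 25.04

25.04 dB


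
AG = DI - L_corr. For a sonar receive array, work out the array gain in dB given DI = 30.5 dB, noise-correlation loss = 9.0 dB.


AG = DI - L_corr = 30.5 - 9.0 = 21.5

21.5 dB


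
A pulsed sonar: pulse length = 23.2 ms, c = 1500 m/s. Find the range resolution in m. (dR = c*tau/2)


dR = c*tau/2 = 1500 * 23.2e-3 / 2 = 17.4

17.4 m


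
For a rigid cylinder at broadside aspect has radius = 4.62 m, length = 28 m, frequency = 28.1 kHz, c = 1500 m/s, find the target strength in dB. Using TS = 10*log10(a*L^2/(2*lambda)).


lambda = 1500/28100 = 0.05338 m
TS = 10*log10(4.62*28^2/(2*0.05338)) = 45.31

45.31 dB


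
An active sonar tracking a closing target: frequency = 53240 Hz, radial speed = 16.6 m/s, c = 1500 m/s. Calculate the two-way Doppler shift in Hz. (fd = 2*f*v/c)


1178.38 Hz


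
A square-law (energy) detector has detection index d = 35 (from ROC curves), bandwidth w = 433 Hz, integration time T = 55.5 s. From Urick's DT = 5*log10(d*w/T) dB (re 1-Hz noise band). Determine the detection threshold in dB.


DT = 5*log10(d*w/T) = 5*log10(35 * 433 / 55.5) = 5*log10(273.06) = 12.18

12.18 dB


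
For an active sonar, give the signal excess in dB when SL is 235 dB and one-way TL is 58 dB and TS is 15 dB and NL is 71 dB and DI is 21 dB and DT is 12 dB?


SE = SL - 2*TL + TS - NL + DI - DT = 235 - 2*58 + (15) - 71 + 21 - 12 = 72

72 dB


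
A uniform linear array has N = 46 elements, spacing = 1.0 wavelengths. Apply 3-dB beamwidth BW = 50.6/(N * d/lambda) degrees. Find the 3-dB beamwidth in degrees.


BW = 50.6 / (46 * 1.0) = 50.6 / 46.0 = 1.1

1.1 deg


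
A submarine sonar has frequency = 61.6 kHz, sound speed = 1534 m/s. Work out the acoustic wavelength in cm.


lambda = c/f = 1534 / 61600 = 0.0249 m = 2.49 cm

2.49 cm


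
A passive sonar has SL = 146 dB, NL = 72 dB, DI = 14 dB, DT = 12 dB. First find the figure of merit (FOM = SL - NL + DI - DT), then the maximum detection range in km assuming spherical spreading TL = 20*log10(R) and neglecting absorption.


Step 1: FOM = SL - NL + DI - DT = 146 - 72 + 14 - 12 = 76 dB
Step 2: at max range FOM = TL = 20*log10(R), so R = 10^(76/20) = 6309.57 m = 6.31 km

6.31 km


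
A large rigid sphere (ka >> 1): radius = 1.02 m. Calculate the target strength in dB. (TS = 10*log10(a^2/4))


-5.85 dB


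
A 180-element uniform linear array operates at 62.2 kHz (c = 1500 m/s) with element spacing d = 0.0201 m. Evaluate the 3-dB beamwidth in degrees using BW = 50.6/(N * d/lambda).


Step 1: lambda = 1500/62200 = 0.02412 m
Step 2: d/lambda = 0.0201/0.02412 = 0.8333
Step 3: BW = 50.6/(N * d/lambda) = 50.6/(180 * 0.8333) = 0.34

0.34 deg


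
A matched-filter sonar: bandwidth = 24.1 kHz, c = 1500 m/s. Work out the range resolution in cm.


dR = c/(2*BW) = 1500 / (2 * 24.1e3) = 0.0311 m = 3.11 cm

3.11 cm


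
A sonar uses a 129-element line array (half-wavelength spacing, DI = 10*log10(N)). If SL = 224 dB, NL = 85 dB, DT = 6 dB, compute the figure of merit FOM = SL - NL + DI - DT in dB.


Step 1: DI = 10*log10(129) = 21.11 dB
Step 2: FOM = SL - NL + DI - DT = 224 - 85 + 21.11 - 6 = 154.11

154.11 dB


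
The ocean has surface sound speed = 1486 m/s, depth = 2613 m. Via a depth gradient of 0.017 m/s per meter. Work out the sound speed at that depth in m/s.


c = 1486 + 0.017 * 2613 = 1530.421

1530.421 m/s


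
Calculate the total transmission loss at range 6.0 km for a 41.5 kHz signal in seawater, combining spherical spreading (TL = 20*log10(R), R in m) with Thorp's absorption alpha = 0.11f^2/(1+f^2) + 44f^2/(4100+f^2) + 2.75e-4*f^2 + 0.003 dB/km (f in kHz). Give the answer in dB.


157.17 dB


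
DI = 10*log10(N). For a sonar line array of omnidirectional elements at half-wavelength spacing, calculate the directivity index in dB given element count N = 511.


DI = 10*log10(511) = 27.08

27.08 dB


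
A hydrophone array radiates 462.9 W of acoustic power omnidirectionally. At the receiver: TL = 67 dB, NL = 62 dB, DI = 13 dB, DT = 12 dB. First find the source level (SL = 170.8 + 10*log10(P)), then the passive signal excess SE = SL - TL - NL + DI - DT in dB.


Step 1: SL = 170.8 + 10*log10(462.9) = 197.45 dB
Step 2: SE = SL - TL - NL + DI - DT = 197.45 - 67 - 62 + 13 - 12 = 69.45

69.45 dB


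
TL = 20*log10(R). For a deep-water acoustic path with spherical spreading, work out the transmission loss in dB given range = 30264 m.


89.62 dB


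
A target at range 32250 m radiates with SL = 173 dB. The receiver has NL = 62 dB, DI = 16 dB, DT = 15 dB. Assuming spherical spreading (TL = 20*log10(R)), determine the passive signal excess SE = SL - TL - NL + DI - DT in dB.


21.83 dB


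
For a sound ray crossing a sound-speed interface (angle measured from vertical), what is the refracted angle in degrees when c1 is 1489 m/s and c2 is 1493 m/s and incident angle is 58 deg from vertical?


sin(theta2) = (c2/c1)*sin(theta1) = (1493/1489)*sin(58 deg) = 0.85033
theta2 = arcsin(0.85033) = 58.25

58.25 deg


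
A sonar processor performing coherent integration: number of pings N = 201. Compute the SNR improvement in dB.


Gain = 10*log10(201) = 23.03

23.03 dB


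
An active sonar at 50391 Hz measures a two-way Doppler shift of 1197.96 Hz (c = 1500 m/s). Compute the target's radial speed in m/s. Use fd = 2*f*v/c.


17.83 m/s


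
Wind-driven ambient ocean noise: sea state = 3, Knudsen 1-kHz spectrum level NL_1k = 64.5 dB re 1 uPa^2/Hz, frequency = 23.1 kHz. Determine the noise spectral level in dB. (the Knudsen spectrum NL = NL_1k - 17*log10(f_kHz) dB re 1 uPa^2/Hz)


41.32 dB


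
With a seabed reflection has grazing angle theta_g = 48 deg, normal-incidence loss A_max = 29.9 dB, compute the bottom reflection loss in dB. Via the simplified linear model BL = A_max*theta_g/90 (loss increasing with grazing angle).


15.95 dB


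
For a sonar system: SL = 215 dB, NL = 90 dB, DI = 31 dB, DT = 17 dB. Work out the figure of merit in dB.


FOM = SL - NL + DI - DT = 215 - 90 + 31 - 17 = 139

139 dB


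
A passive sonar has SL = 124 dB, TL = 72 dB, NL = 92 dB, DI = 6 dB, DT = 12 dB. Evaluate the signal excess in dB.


SE = SL - TL - NL + DI - DT = 124 - 72 - 92 + 6 - 12 = -46

-46 dB


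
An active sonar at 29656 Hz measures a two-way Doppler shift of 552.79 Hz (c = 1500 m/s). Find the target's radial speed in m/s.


13.98 m/s


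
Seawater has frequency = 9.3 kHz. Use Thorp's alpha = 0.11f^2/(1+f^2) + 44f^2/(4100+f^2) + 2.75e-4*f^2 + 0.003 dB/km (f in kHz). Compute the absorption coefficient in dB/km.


f^2 = 86.49
alpha = 0.11*86.49/(1+86.49) + 44*86.49/(4100+86.49) + 2.75e-4*86.49 + 0.003 = 1.045

1.045 dB/km


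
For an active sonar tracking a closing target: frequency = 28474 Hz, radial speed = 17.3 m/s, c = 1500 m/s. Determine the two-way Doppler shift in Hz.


fd = 2*f*v/c = 2 * 28474 * 17.3 / 1500 = 656.8

656.8 Hz


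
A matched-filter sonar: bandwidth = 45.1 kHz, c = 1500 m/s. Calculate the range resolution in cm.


1.66 cm


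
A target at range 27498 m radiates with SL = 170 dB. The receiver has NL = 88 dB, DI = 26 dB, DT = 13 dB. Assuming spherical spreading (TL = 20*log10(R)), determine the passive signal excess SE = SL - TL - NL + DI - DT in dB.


Step 1: TL = 20*log10(27498) = 88.79 dB
Step 2: SE = 170 - 88.79 - 88 + 26 - 13 = 6.21

6.21 dB


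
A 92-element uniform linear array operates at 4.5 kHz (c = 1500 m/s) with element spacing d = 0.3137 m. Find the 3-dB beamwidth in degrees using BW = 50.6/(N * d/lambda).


0.58 deg


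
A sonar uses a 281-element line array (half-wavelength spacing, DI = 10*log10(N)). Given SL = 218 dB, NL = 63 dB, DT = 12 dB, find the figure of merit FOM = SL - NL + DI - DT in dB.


Step 1: DI = 10*log10(281) = 24.49 dB
Step 2: FOM = SL - NL + DI - DT = 218 - 63 + 24.49 - 12 = 167.49

167.49 dB


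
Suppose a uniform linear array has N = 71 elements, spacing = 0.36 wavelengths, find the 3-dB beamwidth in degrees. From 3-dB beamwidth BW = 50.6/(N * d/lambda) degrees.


1.98 deg


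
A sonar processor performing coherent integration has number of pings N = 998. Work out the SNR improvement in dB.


Gain = 10*log10(998) = 29.99

29.99 dB


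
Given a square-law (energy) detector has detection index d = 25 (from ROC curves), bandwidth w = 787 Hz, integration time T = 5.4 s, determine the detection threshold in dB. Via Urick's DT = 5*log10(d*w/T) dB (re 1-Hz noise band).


17.81 dB


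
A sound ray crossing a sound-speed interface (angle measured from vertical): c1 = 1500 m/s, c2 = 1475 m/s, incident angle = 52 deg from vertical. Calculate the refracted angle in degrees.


50.79 deg


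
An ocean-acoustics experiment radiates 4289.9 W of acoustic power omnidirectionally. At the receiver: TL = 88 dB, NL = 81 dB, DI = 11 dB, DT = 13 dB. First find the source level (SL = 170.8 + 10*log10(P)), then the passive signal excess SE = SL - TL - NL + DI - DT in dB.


Step 1: SL = 170.8 + 10*log10(4289.9) = 207.12 dB
Step 2: SE = SL - TL - NL + DI - DT = 207.12 - 88 - 81 + 11 - 13 = 36.12

36.12 dB


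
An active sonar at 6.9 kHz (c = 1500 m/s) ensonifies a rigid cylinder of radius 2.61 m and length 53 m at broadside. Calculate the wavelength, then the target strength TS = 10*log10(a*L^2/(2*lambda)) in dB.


Step 1: lambda = c/f = 1500/6900 = 0.21739 m
Step 2: TS = 10*log10(a*L^2/(2*lambda)) = 10*log10(2.61*53^2/(2*0.21739)) = 42.27

42.27 dB


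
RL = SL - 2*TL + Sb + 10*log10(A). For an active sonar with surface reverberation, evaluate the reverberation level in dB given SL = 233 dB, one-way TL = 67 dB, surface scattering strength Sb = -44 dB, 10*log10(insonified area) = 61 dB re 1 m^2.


RL = SL - 2*TL + Sb + 10*log10(A) = 233 - 2*67 + (-44) + 61 = 116

116 dB


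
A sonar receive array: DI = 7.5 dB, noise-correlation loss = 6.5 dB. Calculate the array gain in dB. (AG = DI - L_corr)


AG = DI - L_corr = 7.5 - 6.5 = 1.0

1.0 dB


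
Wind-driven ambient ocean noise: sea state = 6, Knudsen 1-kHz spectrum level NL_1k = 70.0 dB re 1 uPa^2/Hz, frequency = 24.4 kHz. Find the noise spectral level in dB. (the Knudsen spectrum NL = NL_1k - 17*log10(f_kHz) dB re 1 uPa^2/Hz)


46.41 dB


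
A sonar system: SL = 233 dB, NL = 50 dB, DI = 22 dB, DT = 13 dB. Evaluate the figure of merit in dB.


FOM = SL - NL + DI - DT = 233 - 50 + 22 - 13 = 192

192 dB


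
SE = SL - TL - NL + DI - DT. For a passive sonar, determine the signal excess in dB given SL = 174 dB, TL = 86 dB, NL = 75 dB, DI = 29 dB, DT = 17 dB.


25 dB


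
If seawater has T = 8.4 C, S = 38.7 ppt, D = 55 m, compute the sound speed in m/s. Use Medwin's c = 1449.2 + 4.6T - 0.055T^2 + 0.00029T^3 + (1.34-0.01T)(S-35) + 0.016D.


c = 1449.2 + 4.6*8.4 - 0.055*8.4^2 + 0.00029*8.4^3 + (1.34 - 0.01*8.4)*(38.7 - 35) + 0.016*55 = 1489.66

1489.66 m/s


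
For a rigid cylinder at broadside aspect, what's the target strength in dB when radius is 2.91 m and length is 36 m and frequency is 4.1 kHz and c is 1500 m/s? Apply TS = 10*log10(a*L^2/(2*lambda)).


lambda = 1500/4100 = 0.36585 m
TS = 10*log10(2.91*36^2/(2*0.36585)) = 37.12

37.12 dB


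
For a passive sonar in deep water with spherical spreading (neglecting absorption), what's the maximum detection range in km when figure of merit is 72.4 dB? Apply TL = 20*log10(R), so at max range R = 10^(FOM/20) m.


At max range FOM = TL, so 20*log10(R) = 72.4
R = 10^(72.4/20) = 4168.69 m = 4.17 km

4.17 km


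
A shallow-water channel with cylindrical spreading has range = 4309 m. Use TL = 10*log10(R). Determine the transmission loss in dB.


36.34 dB


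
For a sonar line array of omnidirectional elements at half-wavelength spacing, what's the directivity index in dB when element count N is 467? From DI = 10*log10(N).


26.69 dB


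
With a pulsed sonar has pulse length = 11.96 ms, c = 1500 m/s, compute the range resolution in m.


dR = c*tau/2 = 1500 * 11.96e-3 / 2 = 8.97

8.97 m


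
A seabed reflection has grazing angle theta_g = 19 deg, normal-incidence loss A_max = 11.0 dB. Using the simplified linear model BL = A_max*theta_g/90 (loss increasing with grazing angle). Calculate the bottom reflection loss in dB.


2.32 dB


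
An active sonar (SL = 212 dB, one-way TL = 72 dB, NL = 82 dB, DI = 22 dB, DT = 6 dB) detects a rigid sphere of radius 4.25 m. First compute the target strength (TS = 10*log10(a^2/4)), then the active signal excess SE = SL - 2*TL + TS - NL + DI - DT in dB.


Step 1: TS = 10*log10(4.25^2/4) = 6.55 dB
Step 2: SE = SL - 2*TL + TS - NL + DI - DT = 212 - 2*72 + (6.55) - 82 + 22 - 6 = 8.55

8.55 dB


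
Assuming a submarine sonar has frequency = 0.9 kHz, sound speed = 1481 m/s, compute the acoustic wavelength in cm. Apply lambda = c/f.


lambda = c/f = 1481 / 900 = 1.6456 m = 164.56 cm

164.56 cm


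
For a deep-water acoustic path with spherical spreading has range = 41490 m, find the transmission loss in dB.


TL = 20*log10(41490) = 92.36

92.36 dB


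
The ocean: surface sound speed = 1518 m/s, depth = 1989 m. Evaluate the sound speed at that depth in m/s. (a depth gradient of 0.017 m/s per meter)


1551.813 m/s


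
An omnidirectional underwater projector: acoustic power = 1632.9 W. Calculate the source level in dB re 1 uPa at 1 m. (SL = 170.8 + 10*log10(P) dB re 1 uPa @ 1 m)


SL = 170.8 + 10*log10(1632.9) = 170.8 + 32.13 = 202.93

202.93 dB


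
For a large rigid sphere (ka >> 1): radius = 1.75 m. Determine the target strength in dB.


-1.16 dB


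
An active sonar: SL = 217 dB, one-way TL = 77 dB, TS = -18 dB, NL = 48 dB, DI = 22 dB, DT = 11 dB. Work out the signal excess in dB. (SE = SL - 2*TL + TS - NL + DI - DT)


8 dB


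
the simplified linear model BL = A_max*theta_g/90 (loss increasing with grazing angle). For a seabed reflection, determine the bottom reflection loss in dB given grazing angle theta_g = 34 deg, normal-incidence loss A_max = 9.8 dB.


BL = A_max * theta_g / 90 = 9.8 * 34 / 90 = 3.7

3.7 dB


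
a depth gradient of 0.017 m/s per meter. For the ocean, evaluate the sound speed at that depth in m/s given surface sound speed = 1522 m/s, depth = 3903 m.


c = 1522 + 0.017 * 3903 = 1588.351

1588.351 m/s


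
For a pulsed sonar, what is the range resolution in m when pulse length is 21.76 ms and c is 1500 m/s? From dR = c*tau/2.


16.32 m


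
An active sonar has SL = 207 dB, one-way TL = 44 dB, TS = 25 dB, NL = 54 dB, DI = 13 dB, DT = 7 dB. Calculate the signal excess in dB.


96 dB


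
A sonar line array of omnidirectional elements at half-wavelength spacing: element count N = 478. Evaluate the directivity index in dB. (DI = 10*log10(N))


DI = 10*log10(478) = 26.79

26.79 dB


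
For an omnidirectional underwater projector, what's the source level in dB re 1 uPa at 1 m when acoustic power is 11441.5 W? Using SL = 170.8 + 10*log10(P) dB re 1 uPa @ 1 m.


SL = 170.8 + 10*log10(11441.5) = 170.8 + 40.58 = 211.38

211.38 dB


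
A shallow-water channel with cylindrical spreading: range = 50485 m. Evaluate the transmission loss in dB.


TL = 10*log10(50485) = 47.03

47.03 dB


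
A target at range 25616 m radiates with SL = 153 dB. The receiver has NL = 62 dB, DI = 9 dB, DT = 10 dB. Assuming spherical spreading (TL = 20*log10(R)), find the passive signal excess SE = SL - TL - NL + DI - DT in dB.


Step 1: TL = 20*log10(25616) = 88.17 dB
Step 2: SE = 153 - 88.17 - 62 + 9 - 10 = 1.83

1.83 dB


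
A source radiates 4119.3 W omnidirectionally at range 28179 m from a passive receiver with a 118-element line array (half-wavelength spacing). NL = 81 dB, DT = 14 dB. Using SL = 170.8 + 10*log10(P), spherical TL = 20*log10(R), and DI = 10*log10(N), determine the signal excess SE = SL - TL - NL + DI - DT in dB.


Step 1: SL = 170.8 + 10*log10(4119.3) = 206.95 dB
Step 2: TL = 20*log10(28179) = 89.0 dB
Step 3: DI = 10*log10(118) = 20.72 dB
Step 4: SE = SL - TL - NL + DI - DT = 206.95 - 89.0 - 81 + 20.72 - 14 = 43.67

43.67 dB


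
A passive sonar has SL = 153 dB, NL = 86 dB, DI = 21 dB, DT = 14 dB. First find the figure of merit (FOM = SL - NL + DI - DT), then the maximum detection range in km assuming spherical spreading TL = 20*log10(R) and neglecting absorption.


Step 1: FOM = SL - NL + DI - DT = 153 - 86 + 21 - 14 = 74 dB
Step 2: at max range FOM = TL = 20*log10(R), so R = 10^(74/20) = 5011.87 m = 5.01 km

5.01 km


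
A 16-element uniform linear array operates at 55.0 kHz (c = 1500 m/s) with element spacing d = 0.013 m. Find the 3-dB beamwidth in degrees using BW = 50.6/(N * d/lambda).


6.63 deg


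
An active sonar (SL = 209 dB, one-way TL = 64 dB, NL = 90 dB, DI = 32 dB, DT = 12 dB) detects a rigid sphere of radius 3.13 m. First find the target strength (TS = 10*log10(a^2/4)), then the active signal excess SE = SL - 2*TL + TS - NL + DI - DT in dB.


Step 1: TS = 10*log10(3.13^2/4) = 3.89 dB
Step 2: SE = SL - 2*TL + TS - NL + DI - DT = 209 - 2*64 + (3.89) - 90 + 32 - 12 = 14.89

14.89 dB


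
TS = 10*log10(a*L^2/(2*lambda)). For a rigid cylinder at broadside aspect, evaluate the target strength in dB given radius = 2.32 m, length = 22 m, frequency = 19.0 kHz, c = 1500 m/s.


lambda = 1500/19000 = 0.07895 m
TS = 10*log10(2.32*22^2/(2*0.07895)) = 38.52

38.52 dB


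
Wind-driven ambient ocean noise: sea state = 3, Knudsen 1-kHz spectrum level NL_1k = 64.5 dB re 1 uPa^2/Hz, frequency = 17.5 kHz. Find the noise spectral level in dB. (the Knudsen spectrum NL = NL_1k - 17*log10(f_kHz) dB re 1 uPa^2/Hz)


43.37 dB


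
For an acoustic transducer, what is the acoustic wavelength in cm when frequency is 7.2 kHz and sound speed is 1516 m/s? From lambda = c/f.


21.06 cm


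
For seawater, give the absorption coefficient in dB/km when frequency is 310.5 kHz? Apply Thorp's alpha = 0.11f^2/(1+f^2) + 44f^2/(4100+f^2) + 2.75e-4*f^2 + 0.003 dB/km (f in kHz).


f^2 = 96410.25
alpha = 0.11*96410.25/(1+96410.25) + 44*96410.25/(4100+96410.25) + 2.75e-4*96410.25 + 0.003 = 68.831

68.831 dB/km


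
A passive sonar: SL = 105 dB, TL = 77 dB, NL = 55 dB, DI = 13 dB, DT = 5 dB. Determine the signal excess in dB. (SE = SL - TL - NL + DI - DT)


SE = SL - TL - NL + DI - DT = 105 - 77 - 55 + 13 - 5 = -19

-19 dB


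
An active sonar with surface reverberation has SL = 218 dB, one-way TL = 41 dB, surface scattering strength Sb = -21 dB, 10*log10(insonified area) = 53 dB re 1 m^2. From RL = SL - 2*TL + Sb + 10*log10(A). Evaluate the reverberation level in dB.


168 dB


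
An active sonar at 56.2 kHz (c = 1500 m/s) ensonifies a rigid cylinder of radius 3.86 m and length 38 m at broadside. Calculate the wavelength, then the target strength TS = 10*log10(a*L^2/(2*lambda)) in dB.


Step 1: lambda = c/f = 1500/56200 = 0.02669 m
Step 2: TS = 10*log10(a*L^2/(2*lambda)) = 10*log10(3.86*38^2/(2*0.02669)) = 50.19

50.19 dB


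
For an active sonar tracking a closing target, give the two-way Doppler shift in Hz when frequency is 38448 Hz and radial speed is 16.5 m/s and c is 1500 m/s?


fd = 2*f*v/c = 2 * 38448 * 16.5 / 1500 = 845.86

845.86 Hz


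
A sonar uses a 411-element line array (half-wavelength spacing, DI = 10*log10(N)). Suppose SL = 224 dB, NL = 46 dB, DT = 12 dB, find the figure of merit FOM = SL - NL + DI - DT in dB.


192.14 dB


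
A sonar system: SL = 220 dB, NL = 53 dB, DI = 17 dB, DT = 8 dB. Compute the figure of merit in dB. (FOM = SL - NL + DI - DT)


176 dB


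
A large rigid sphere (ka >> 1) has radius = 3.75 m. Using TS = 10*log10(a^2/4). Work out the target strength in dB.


5.46 dB


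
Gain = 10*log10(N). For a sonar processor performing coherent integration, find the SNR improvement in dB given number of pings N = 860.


Gain = 10*log10(860) = 29.34

29.34 dB


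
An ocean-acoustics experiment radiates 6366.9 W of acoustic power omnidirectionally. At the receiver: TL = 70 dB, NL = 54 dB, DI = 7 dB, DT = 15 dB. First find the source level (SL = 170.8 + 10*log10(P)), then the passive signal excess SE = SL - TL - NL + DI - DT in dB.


Step 1: SL = 170.8 + 10*log10(6366.9) = 208.84 dB
Step 2: SE = SL - TL - NL + DI - DT = 208.84 - 70 - 54 + 7 - 15 = 76.84

76.84 dB


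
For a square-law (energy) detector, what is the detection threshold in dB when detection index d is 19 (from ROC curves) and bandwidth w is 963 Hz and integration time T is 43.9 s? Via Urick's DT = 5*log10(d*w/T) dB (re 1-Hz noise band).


13.1 dB


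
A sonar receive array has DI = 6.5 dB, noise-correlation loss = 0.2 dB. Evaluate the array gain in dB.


AG = DI - L_corr = 6.5 - 0.2 = 6.3

6.3 dB


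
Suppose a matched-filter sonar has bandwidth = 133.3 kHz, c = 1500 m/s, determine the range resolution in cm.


dR = c/(2*BW) = 1500 / (2 * 133.3e3) = 0.0056 m = 0.56 cm

0.56 cm


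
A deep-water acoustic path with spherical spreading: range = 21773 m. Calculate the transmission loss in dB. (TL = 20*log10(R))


86.76 dB
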